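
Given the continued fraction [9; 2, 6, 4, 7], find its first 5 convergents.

Using the convergent recurrence p_i = a_i*p_{i-1} + p_{i-2}, q_i = a_i*q_{i-1} + q_{i-2} with p_{-2}=0, p_{-1}=1, q_{-2}=1, q_{-1}=0:
  i=0: a_0=9, p_0 = 9*1 + 0 = 9, q_0 = 9*0 + 1 = 1.
  i=1: a_1=2, p_1 = 2*9 + 1 = 19, q_1 = 2*1 + 0 = 2.
  i=2: a_2=6, p_2 = 6*19 + 9 = 123, q_2 = 6*2 + 1 = 13.
  i=3: a_3=4, p_3 = 4*123 + 19 = 511, q_3 = 4*13 + 2 = 54.
  i=4: a_4=7, p_4 = 7*511 + 123 = 3700, q_4 = 7*54 + 13 = 391.

9/1, 19/2, 123/13, 511/54, 3700/391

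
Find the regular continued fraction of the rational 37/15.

[2; 2, 7]

Run the Euclidean algorithm on 37 and 15; the successive quotients are the partial quotients a_0, a_1, ... (each step inverts the fractional part left over by the previous one):
  37 = 2*15 + 7, so a_0 = 2.
  15 = 2*7 + 1, so a_1 = 2.
  7 = 7*1 + 0, so a_2 = 7.
The remainder reaches 0 after 3 divisions, so the expansion has 3 partial quotients, read off in order.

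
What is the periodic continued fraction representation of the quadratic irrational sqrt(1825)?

[42; (1, 2, 1, 1, 2, 1, 84)]

Write x_i = (sqrt(1825) + m_i)/d_i with (m_0, d_0) = (0, 1). a_0 = floor(sqrt(1825)) = 42, since 42^2 = 1764 <= 1825 < 1849 = 43^2.
Iterate m_{i+1} = d_i*a_i - m_i, d_{i+1} = (1825 - m_{i+1}^2)/d_i, a_{i+1} = floor((a_0 + m_{i+1})/d_{i+1}):
  m_1 = 1*42 - 0 = 42, d_1 = (1825 - 42^2)/1 = 61/1 = 61, a_1 = floor((42 + 42)/61) = 1.
  m_2 = 61*1 - 42 = 19, d_2 = (1825 - 19^2)/61 = 1464/61 = 24, a_2 = floor((42 + 19)/24) = 2.
  m_3 = 24*2 - 19 = 29, d_3 = (1825 - 29^2)/24 = 984/24 = 41, a_3 = floor((42 + 29)/41) = 1.
  m_4 = 41*1 - 29 = 12, d_4 = (1825 - 12^2)/41 = 1681/41 = 41, a_4 = floor((42 + 12)/41) = 1.
  m_5 = 41*1 - 12 = 29, d_5 = (1825 - 29^2)/41 = 984/41 = 24, a_5 = floor((42 + 29)/24) = 2.
  m_6 = 24*2 - 29 = 19, d_6 = (1825 - 19^2)/24 = 1464/24 = 61, a_6 = floor((42 + 19)/61) = 1.
  m_7 = 61*1 - 19 = 42, d_7 = (1825 - 42^2)/61 = 61/61 = 1, a_7 = floor((42 + 42)/1) = 84.
  m_8 = 1*84 - 42 = 42, d_8 = (1825 - 42^2)/1 = 61/1 = 61: (m_8, d_8) = (m_1, d_1) = (42, 61), so from here the quotients repeat a_1, ..., a_7; the period length is 7.
Hence the expansion of sqrt(1825) is a_0 = 42 followed by the repeating block 1, 2, 1, 1, 2, 1, 84 (period 7).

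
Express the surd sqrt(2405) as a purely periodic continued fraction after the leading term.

Write x_i = (sqrt(2405) + m_i)/d_i with (m_0, d_0) = (0, 1). a_0 = floor(sqrt(2405)) = 49, since 49^2 = 2401 <= 2405 < 2500 = 50^2.
Iterate m_{i+1} = d_i*a_i - m_i, d_{i+1} = (2405 - m_{i+1}^2)/d_i, a_{i+1} = floor((a_0 + m_{i+1})/d_{i+1}):
  m_1 = 1*49 - 0 = 49, d_1 = (2405 - 49^2)/1 = 4/1 = 4, a_1 = floor((49 + 49)/4) = 24.
  m_2 = 4*24 - 49 = 47, d_2 = (2405 - 47^2)/4 = 196/4 = 49, a_2 = floor((49 + 47)/49) = 1.
  m_3 = 49*1 - 47 = 2, d_3 = (2405 - 2^2)/49 = 2401/49 = 49, a_3 = floor((49 + 2)/49) = 1.
  m_4 = 49*1 - 2 = 47, d_4 = (2405 - 47^2)/49 = 196/49 = 4, a_4 = floor((49 + 47)/4) = 24.
  m_5 = 4*24 - 47 = 49, d_5 = (2405 - 49^2)/4 = 4/4 = 1, a_5 = floor((49 + 49)/1) = 98.
  m_6 = 1*98 - 49 = 49, d_6 = (2405 - 49^2)/1 = 4/1 = 4: (m_6, d_6) = (m_1, d_1) = (49, 4), so from here the quotients repeat a_1, ..., a_5; the period length is 5.
Hence the expansion of sqrt(2405) is a_0 = 49 followed by the repeating block 24, 1, 1, 24, 98 (period 5).

[49; (24, 1, 1, 24, 98)]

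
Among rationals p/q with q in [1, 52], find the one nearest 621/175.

110/31

Expand x = 621/175 as a continued fraction with the Euclidean algorithm:
  621 = 3*175 + 96, so a_0 = 3.
  175 = 1*96 + 79, so a_1 = 1.
  96 = 1*79 + 17, so a_2 = 1.
  79 = 4*17 + 11, so a_3 = 4.
  17 = 1*11 + 6, so a_4 = 1.
  11 = 1*6 + 5, so a_5 = 1.
  6 = 1*5 + 1, so a_6 = 1.
  5 = 5*1 + 0, so a_7 = 5.
so x = [3; 1, 1, 4, 1, 1, 1, 5].
Convergents (p_i = a_i*p_{i-1} + p_{i-2}, q_i = a_i*q_{i-1} + q_{i-2} with p_{-2}=0, p_{-1}=1, q_{-2}=1, q_{-1}=0), until the denominator exceeds 52:
  i=0: a_0=3, p_0 = 3*1 + 0 = 3, q_0 = 3*0 + 1 = 1.
  i=1: a_1=1, p_1 = 1*3 + 1 = 4, q_1 = 1*1 + 0 = 1.
  i=2: a_2=1, p_2 = 1*4 + 3 = 7, q_2 = 1*1 + 1 = 2.
  i=3: a_3=4, p_3 = 4*7 + 4 = 32, q_3 = 4*2 + 1 = 9.
  i=4: a_4=1, p_4 = 1*32 + 7 = 39, q_4 = 1*9 + 2 = 11.
  i=5: a_5=1, p_5 = 1*39 + 32 = 71, q_5 = 1*11 + 9 = 20.
  i=6: a_6=1, p_6 = 1*71 + 39 = 110, q_6 = 1*20 + 11 = 31.
  i=7: a_7=5, p_7 = 5*110 + 71 = 621, q_7 = 5*31 + 20 = 175.
q_7 = 175 > 52, so the last convergent with denominator <= 52 is p_6/q_6 = 110/31.
The closest fraction with denominator <= 52 is either p_6/q_6 or the intermediate fraction (k*p_6 + p_5)/(k*q_6 + q_5) with the largest k >= 1 whose denominator stays <= 52; these approach x as k grows, and every other convergent or intermediate fraction in range is farther away.
Largest k: floor((52 - q_5)/q_6) = floor((52 - 20)/31) = 1.
That gives (1*110 + 71)/(1*31 + 20) = 181/51.
Compare the errors: |x - 110/31| = |621*31 - 110*175|/(175*31) = 1/5425, and |x - 181/51| = |621*51 - 181*175|/(175*51) = 4/8925.
Cross-multiplying, 1*8925 = 8925 < 21700 = 4*5425, so 1/5425 is smaller: the convergent 110/31 is closer to x than 181/51.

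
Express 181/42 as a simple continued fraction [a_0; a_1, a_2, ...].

[4; 3, 4, 3]

Run the Euclidean algorithm on 181 and 42; the successive quotients are the partial quotients a_0, a_1, ... (each step inverts the fractional part left over by the previous one):
  181 = 4*42 + 13, so a_0 = 4.
  42 = 3*13 + 3, so a_1 = 3.
  13 = 4*3 + 1, so a_2 = 4.
  3 = 3*1 + 0, so a_3 = 3.
The remainder reaches 0 after 4 divisions, so the expansion has 4 partial quotients, read off in order.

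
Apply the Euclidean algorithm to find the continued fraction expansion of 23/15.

[1; 1, 1, 7]

Run the Euclidean algorithm on 23 and 15; the successive quotients are the partial quotients a_0, a_1, ... (each step inverts the fractional part left over by the previous one):
  23 = 1*15 + 8, so a_0 = 1.
  15 = 1*8 + 7, so a_1 = 1.
  8 = 1*7 + 1, so a_2 = 1.
  7 = 7*1 + 0, so a_3 = 7.
The remainder reaches 0 after 4 divisions, so the expansion has 4 partial quotients, read off in order.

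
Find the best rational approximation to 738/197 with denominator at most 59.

221/59

Expand x = 738/197 as a continued fraction with the Euclidean algorithm:
  738 = 3*197 + 147, so a_0 = 3.
  197 = 1*147 + 50, so a_1 = 1.
  147 = 2*50 + 47, so a_2 = 2.
  50 = 1*47 + 3, so a_3 = 1.
  47 = 15*3 + 2, so a_4 = 15.
  3 = 1*2 + 1, so a_5 = 1.
  2 = 2*1 + 0, so a_6 = 2.
so x = [3; 1, 2, 1, 15, 1, 2].
Convergents (p_i = a_i*p_{i-1} + p_{i-2}, q_i = a_i*q_{i-1} + q_{i-2} with p_{-2}=0, p_{-1}=1, q_{-2}=1, q_{-1}=0), until the denominator exceeds 59:
  i=0: a_0=3, p_0 = 3*1 + 0 = 3, q_0 = 3*0 + 1 = 1.
  i=1: a_1=1, p_1 = 1*3 + 1 = 4, q_1 = 1*1 + 0 = 1.
  i=2: a_2=2, p_2 = 2*4 + 3 = 11, q_2 = 2*1 + 1 = 3.
  i=3: a_3=1, p_3 = 1*11 + 4 = 15, q_3 = 1*3 + 1 = 4.
  i=4: a_4=15, p_4 = 15*15 + 11 = 236, q_4 = 15*4 + 3 = 63.
q_4 = 63 > 59, so the last convergent with denominator <= 59 is p_3/q_3 = 15/4.
The closest fraction with denominator <= 59 is either p_3/q_3 or the intermediate fraction (k*p_3 + p_2)/(k*q_3 + q_2) with the largest k >= 1 whose denominator stays <= 59; these approach x as k grows, and every other convergent or intermediate fraction in range is farther away.
Largest k: floor((59 - q_2)/q_3) = floor((59 - 3)/4) = 14.
That gives (14*15 + 11)/(14*4 + 3) = 221/59.
Compare the errors: |x - 15/4| = |738*4 - 15*197|/(197*4) = 3/788, and |x - 221/59| = |738*59 - 221*197|/(197*59) = 5/11623.
Cross-multiplying, 5*788 = 3940 < 34869 = 3*11623, so 5/11623 is smaller: the intermediate fraction 221/59 is closer to x than 15/4.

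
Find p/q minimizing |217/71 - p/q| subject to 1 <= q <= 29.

Expand x = 217/71 as a continued fraction with the Euclidean algorithm:
  217 = 3*71 + 4, so a_0 = 3.
  71 = 17*4 + 3, so a_1 = 17.
  4 = 1*3 + 1, so a_2 = 1.
  3 = 3*1 + 0, so a_3 = 3.
so x = [3; 17, 1, 3].
Convergents (p_i = a_i*p_{i-1} + p_{i-2}, q_i = a_i*q_{i-1} + q_{i-2} with p_{-2}=0, p_{-1}=1, q_{-2}=1, q_{-1}=0), until the denominator exceeds 29:
  i=0: a_0=3, p_0 = 3*1 + 0 = 3, q_0 = 3*0 + 1 = 1.
  i=1: a_1=17, p_1 = 17*3 + 1 = 52, q_1 = 17*1 + 0 = 17.
  i=2: a_2=1, p_2 = 1*52 + 3 = 55, q_2 = 1*17 + 1 = 18.
  i=3: a_3=3, p_3 = 3*55 + 52 = 217, q_3 = 3*18 + 17 = 71.
q_3 = 71 > 29, so the last convergent with denominator <= 29 is p_2/q_2 = 55/18.
The closest fraction with denominator <= 29 is either p_2/q_2 or the intermediate fraction (k*p_2 + p_1)/(k*q_2 + q_1) with the largest k >= 1 whose denominator stays <= 29; these approach x as k grows, and every other convergent or intermediate fraction in range is farther away.
Largest k: floor((29 - q_1)/q_2) = floor((29 - 17)/18) = 0.
Since k = 0, no intermediate fraction beyond p_2/q_2 has denominator <= 29, so the convergent 55/18 is the closest (its error is |217*18 - 55*71|/(71*18) = 1/1278).

55/18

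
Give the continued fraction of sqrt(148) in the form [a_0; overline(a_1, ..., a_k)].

[12; overline(6, 24)]

Write x_i = (sqrt(148) + m_i)/d_i with (m_0, d_0) = (0, 1). a_0 = floor(sqrt(148)) = 12, since 12^2 = 144 <= 148 < 169 = 13^2.
Iterate m_{i+1} = d_i*a_i - m_i, d_{i+1} = (148 - m_{i+1}^2)/d_i, a_{i+1} = floor((a_0 + m_{i+1})/d_{i+1}):
  m_1 = 1*12 - 0 = 12, d_1 = (148 - 12^2)/1 = 4/1 = 4, a_1 = floor((12 + 12)/4) = 6.
  m_2 = 4*6 - 12 = 12, d_2 = (148 - 12^2)/4 = 4/4 = 1, a_2 = floor((12 + 12)/1) = 24.
  m_3 = 1*24 - 12 = 12, d_3 = (148 - 12^2)/1 = 4/1 = 4: (m_3, d_3) = (m_1, d_1) = (12, 4), so from here the quotients repeat a_1, a_2; the period length is 2.
Hence the expansion of sqrt(148) is a_0 = 12 followed by the repeating block 6, 24 (period 2).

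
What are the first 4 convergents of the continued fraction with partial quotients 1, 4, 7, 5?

1/1, 5/4, 36/29, 185/149

Using the convergent recurrence p_i = a_i*p_{i-1} + p_{i-2}, q_i = a_i*q_{i-1} + q_{i-2} with p_{-2}=0, p_{-1}=1, q_{-2}=1, q_{-1}=0:
  i=0: a_0=1, p_0 = 1*1 + 0 = 1, q_0 = 1*0 + 1 = 1.
  i=1: a_1=4, p_1 = 4*1 + 1 = 5, q_1 = 4*1 + 0 = 4.
  i=2: a_2=7, p_2 = 7*5 + 1 = 36, q_2 = 7*4 + 1 = 29.
  i=3: a_3=5, p_3 = 5*36 + 5 = 185, q_3 = 5*29 + 4 = 149.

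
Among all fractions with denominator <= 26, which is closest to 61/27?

52/23

Expand x = 61/27 as a continued fraction with the Euclidean algorithm:
  61 = 2*27 + 7, so a_0 = 2.
  27 = 3*7 + 6, so a_1 = 3.
  7 = 1*6 + 1, so a_2 = 1.
  6 = 6*1 + 0, so a_3 = 6.
so x = [2; 3, 1, 6].
Convergents (p_i = a_i*p_{i-1} + p_{i-2}, q_i = a_i*q_{i-1} + q_{i-2} with p_{-2}=0, p_{-1}=1, q_{-2}=1, q_{-1}=0), until the denominator exceeds 26:
  i=0: a_0=2, p_0 = 2*1 + 0 = 2, q_0 = 2*0 + 1 = 1.
  i=1: a_1=3, p_1 = 3*2 + 1 = 7, q_1 = 3*1 + 0 = 3.
  i=2: a_2=1, p_2 = 1*7 + 2 = 9, q_2 = 1*3 + 1 = 4.
  i=3: a_3=6, p_3 = 6*9 + 7 = 61, q_3 = 6*4 + 3 = 27.
q_3 = 27 > 26, so the last convergent with denominator <= 26 is p_2/q_2 = 9/4.
The closest fraction with denominator <= 26 is either p_2/q_2 or the intermediate fraction (k*p_2 + p_1)/(k*q_2 + q_1) with the largest k >= 1 whose denominator stays <= 26; these approach x as k grows, and every other convergent or intermediate fraction in range is farther away.
Largest k: floor((26 - q_1)/q_2) = floor((26 - 3)/4) = 5.
That gives (5*9 + 7)/(5*4 + 3) = 52/23.
Compare the errors: |x - 9/4| = |61*4 - 9*27|/(27*4) = 1/108, and |x - 52/23| = |61*23 - 52*27|/(27*23) = 1/621.
Cross-multiplying, 1*108 = 108 < 621 = 1*621, so 1/621 is smaller: the intermediate fraction 52/23 is closer to x than 9/4.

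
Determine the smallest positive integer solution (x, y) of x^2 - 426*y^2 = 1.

(x, y) = (88751, 4300)

First expand sqrt(426) as a continued fraction. With x_i = (sqrt(426) + m_i)/d_i and (m_0, d_0) = (0, 1): a_0 = floor(sqrt(426)) = 20, since 20^2 = 400 <= 426 < 441 = 21^2.
Iterate m_{i+1} = d_i*a_i - m_i, d_{i+1} = (426 - m_{i+1}^2)/d_i, a_{i+1} = floor((a_0 + m_{i+1})/d_{i+1}):
  m_1 = 1*20 - 0 = 20, d_1 = (426 - 20^2)/1 = 26/1 = 26, a_1 = floor((20 + 20)/26) = 1.
  m_2 = 26*1 - 20 = 6, d_2 = (426 - 6^2)/26 = 390/26 = 15, a_2 = floor((20 + 6)/15) = 1.
  m_3 = 15*1 - 6 = 9, d_3 = (426 - 9^2)/15 = 345/15 = 23, a_3 = floor((20 + 9)/23) = 1.
  m_4 = 23*1 - 9 = 14, d_4 = (426 - 14^2)/23 = 230/23 = 10, a_4 = floor((20 + 14)/10) = 3.
  m_5 = 10*3 - 14 = 16, d_5 = (426 - 16^2)/10 = 170/10 = 17, a_5 = floor((20 + 16)/17) = 2.
  m_6 = 17*2 - 16 = 18, d_6 = (426 - 18^2)/17 = 102/17 = 6, a_6 = floor((20 + 18)/6) = 6.
  m_7 = 6*6 - 18 = 18, d_7 = (426 - 18^2)/6 = 102/6 = 17, a_7 = floor((20 + 18)/17) = 2.
  m_8 = 17*2 - 18 = 16, d_8 = (426 - 16^2)/17 = 170/17 = 10, a_8 = floor((20 + 16)/10) = 3.
  m_9 = 10*3 - 16 = 14, d_9 = (426 - 14^2)/10 = 230/10 = 23, a_9 = floor((20 + 14)/23) = 1.
  m_10 = 23*1 - 14 = 9, d_10 = (426 - 9^2)/23 = 345/23 = 15, a_10 = floor((20 + 9)/15) = 1.
  m_11 = 15*1 - 9 = 6, d_11 = (426 - 6^2)/15 = 390/15 = 26, a_11 = floor((20 + 6)/26) = 1.
  m_12 = 26*1 - 6 = 20, d_12 = (426 - 20^2)/26 = 26/26 = 1, a_12 = floor((20 + 20)/1) = 40.
  m_13 = 1*40 - 20 = 20, d_13 = (426 - 20^2)/1 = 26/1 = 26: (m_13, d_13) = (m_1, d_1) = (20, 26), so from here the quotients repeat a_1, ..., a_12; the period length is 12.
So sqrt(426) = [20; (1, 1, 1, 3, 2, 6, 2, 3, 1, 1, 1, 40)] with period length k = 12.
k is even, so the fundamental solution of x^2 - 426y^2 = 1 is (p_{k-1}, q_{k-1}) = (p_11, q_11); compute convergents through index 11.
Convergents (p_i = a_i*p_{i-1} + p_{i-2}, q_i = a_i*q_{i-1} + q_{i-2} with p_{-2}=0, p_{-1}=1, q_{-2}=1, q_{-1}=0):
  i=0: a_0=20, p_0 = 20*1 + 0 = 20, q_0 = 20*0 + 1 = 1.
  i=1: a_1=1, p_1 = 1*20 + 1 = 21, q_1 = 1*1 + 0 = 1.
  i=2: a_2=1, p_2 = 1*21 + 20 = 41, q_2 = 1*1 + 1 = 2.
  i=3: a_3=1, p_3 = 1*41 + 21 = 62, q_3 = 1*2 + 1 = 3.
  i=4: a_4=3, p_4 = 3*62 + 41 = 227, q_4 = 3*3 + 2 = 11.
  i=5: a_5=2, p_5 = 2*227 + 62 = 516, q_5 = 2*11 + 3 = 25.
  i=6: a_6=6, p_6 = 6*516 + 227 = 3323, q_6 = 6*25 + 11 = 161.
  i=7: a_7=2, p_7 = 2*3323 + 516 = 7162, q_7 = 2*161 + 25 = 347.
  i=8: a_8=3, p_8 = 3*7162 + 3323 = 24809, q_8 = 3*347 + 161 = 1202.
  i=9: a_9=1, p_9 = 1*24809 + 7162 = 31971, q_9 = 1*1202 + 347 = 1549.
  i=10: a_10=1, p_10 = 1*31971 + 24809 = 56780, q_10 = 1*1549 + 1202 = 2751.
  i=11: a_11=1, p_11 = 1*56780 + 31971 = 88751, q_11 = 1*2751 + 1549 = 4300.
Check: 88751^2 - 426*4300^2 = 7876740001 - 7876740000 = 1, so (x, y) = (88751, 4300) solves the equation, and by the theorem it is the least positive solution.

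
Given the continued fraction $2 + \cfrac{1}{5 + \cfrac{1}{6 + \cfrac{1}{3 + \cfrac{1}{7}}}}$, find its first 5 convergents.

2/1, 11/5, 68/31, 215/98, 1573/717

Using the convergent recurrence p_i = a_i*p_{i-1} + p_{i-2}, q_i = a_i*q_{i-1} + q_{i-2} with p_{-2}=0, p_{-1}=1, q_{-2}=1, q_{-1}=0:
  i=0: a_0=2, p_0 = 2*1 + 0 = 2, q_0 = 2*0 + 1 = 1.
  i=1: a_1=5, p_1 = 5*2 + 1 = 11, q_1 = 5*1 + 0 = 5.
  i=2: a_2=6, p_2 = 6*11 + 2 = 68, q_2 = 6*5 + 1 = 31.
  i=3: a_3=3, p_3 = 3*68 + 11 = 215, q_3 = 3*31 + 5 = 98.
  i=4: a_4=7, p_4 = 7*215 + 68 = 1573, q_4 = 7*98 + 31 = 717.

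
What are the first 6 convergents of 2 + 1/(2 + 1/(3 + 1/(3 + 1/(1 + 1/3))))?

2/1, 5/2, 17/7, 56/23, 73/30, 275/113

Using the convergent recurrence p_i = a_i*p_{i-1} + p_{i-2}, q_i = a_i*q_{i-1} + q_{i-2} with p_{-2}=0, p_{-1}=1, q_{-2}=1, q_{-1}=0:
  i=0: a_0=2, p_0 = 2*1 + 0 = 2, q_0 = 2*0 + 1 = 1.
  i=1: a_1=2, p_1 = 2*2 + 1 = 5, q_1 = 2*1 + 0 = 2.
  i=2: a_2=3, p_2 = 3*5 + 2 = 17, q_2 = 3*2 + 1 = 7.
  i=3: a_3=3, p_3 = 3*17 + 5 = 56, q_3 = 3*7 + 2 = 23.
  i=4: a_4=1, p_4 = 1*56 + 17 = 73, q_4 = 1*23 + 7 = 30.
  i=5: a_5=3, p_5 = 3*73 + 56 = 275, q_5 = 3*30 + 23 = 113.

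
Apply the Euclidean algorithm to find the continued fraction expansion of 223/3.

Run the Euclidean algorithm on 223 and 3; the successive quotients are the partial quotients a_0, a_1, ... (each step inverts the fractional part left over by the previous one):
  223 = 74*3 + 1, so a_0 = 74.
  3 = 3*1 + 0, so a_1 = 3.
The remainder reaches 0 after 2 divisions, so the expansion has 2 partial quotients, read off in order.

[74; 3]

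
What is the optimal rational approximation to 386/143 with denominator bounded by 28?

27/10

Expand x = 386/143 as a continued fraction with the Euclidean algorithm:
  386 = 2*143 + 100, so a_0 = 2.
  143 = 1*100 + 43, so a_1 = 1.
  100 = 2*43 + 14, so a_2 = 2.
  43 = 3*14 + 1, so a_3 = 3.
  14 = 14*1 + 0, so a_4 = 14.
so x = [2; 1, 2, 3, 14].
Convergents (p_i = a_i*p_{i-1} + p_{i-2}, q_i = a_i*q_{i-1} + q_{i-2} with p_{-2}=0, p_{-1}=1, q_{-2}=1, q_{-1}=0), until the denominator exceeds 28:
  i=0: a_0=2, p_0 = 2*1 + 0 = 2, q_0 = 2*0 + 1 = 1.
  i=1: a_1=1, p_1 = 1*2 + 1 = 3, q_1 = 1*1 + 0 = 1.
  i=2: a_2=2, p_2 = 2*3 + 2 = 8, q_2 = 2*1 + 1 = 3.
  i=3: a_3=3, p_3 = 3*8 + 3 = 27, q_3 = 3*3 + 1 = 10.
  i=4: a_4=14, p_4 = 14*27 + 8 = 386, q_4 = 14*10 + 3 = 143.
q_4 = 143 > 28, so the last convergent with denominator <= 28 is p_3/q_3 = 27/10.
The closest fraction with denominator <= 28 is either p_3/q_3 or the intermediate fraction (k*p_3 + p_2)/(k*q_3 + q_2) with the largest k >= 1 whose denominator stays <= 28; these approach x as k grows, and every other convergent or intermediate fraction in range is farther away.
Largest k: floor((28 - q_2)/q_3) = floor((28 - 3)/10) = 2.
That gives (2*27 + 8)/(2*10 + 3) = 62/23.
Compare the errors: |x - 27/10| = |386*10 - 27*143|/(143*10) = 1/1430, and |x - 62/23| = |386*23 - 62*143|/(143*23) = 12/3289.
Cross-multiplying, 1*3289 = 3289 < 17160 = 12*1430, so 1/1430 is smaller: the convergent 27/10 is closer to x than 62/23.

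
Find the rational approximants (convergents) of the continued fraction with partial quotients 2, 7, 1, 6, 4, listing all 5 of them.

Using the convergent recurrence p_i = a_i*p_{i-1} + p_{i-2}, q_i = a_i*q_{i-1} + q_{i-2} with p_{-2}=0, p_{-1}=1, q_{-2}=1, q_{-1}=0:
  i=0: a_0=2, p_0 = 2*1 + 0 = 2, q_0 = 2*0 + 1 = 1.
  i=1: a_1=7, p_1 = 7*2 + 1 = 15, q_1 = 7*1 + 0 = 7.
  i=2: a_2=1, p_2 = 1*15 + 2 = 17, q_2 = 1*7 + 1 = 8.
  i=3: a_3=6, p_3 = 6*17 + 15 = 117, q_3 = 6*8 + 7 = 55.
  i=4: a_4=4, p_4 = 4*117 + 17 = 485, q_4 = 4*55 + 8 = 228.

2/1, 15/7, 17/8, 117/55, 485/228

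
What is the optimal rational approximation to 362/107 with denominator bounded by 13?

44/13

Expand x = 362/107 as a continued fraction with the Euclidean algorithm:
  362 = 3*107 + 41, so a_0 = 3.
  107 = 2*41 + 25, so a_1 = 2.
  41 = 1*25 + 16, so a_2 = 1.
  25 = 1*16 + 9, so a_3 = 1.
  16 = 1*9 + 7, so a_4 = 1.
  9 = 1*7 + 2, so a_5 = 1.
  7 = 3*2 + 1, so a_6 = 3.
  2 = 2*1 + 0, so a_7 = 2.
so x = [3; 2, 1, 1, 1, 1, 3, 2].
Convergents (p_i = a_i*p_{i-1} + p_{i-2}, q_i = a_i*q_{i-1} + q_{i-2} with p_{-2}=0, p_{-1}=1, q_{-2}=1, q_{-1}=0), until the denominator exceeds 13:
  i=0: a_0=3, p_0 = 3*1 + 0 = 3, q_0 = 3*0 + 1 = 1.
  i=1: a_1=2, p_1 = 2*3 + 1 = 7, q_1 = 2*1 + 0 = 2.
  i=2: a_2=1, p_2 = 1*7 + 3 = 10, q_2 = 1*2 + 1 = 3.
  i=3: a_3=1, p_3 = 1*10 + 7 = 17, q_3 = 1*3 + 2 = 5.
  i=4: a_4=1, p_4 = 1*17 + 10 = 27, q_4 = 1*5 + 3 = 8.
  i=5: a_5=1, p_5 = 1*27 + 17 = 44, q_5 = 1*8 + 5 = 13.
  i=6: a_6=3, p_6 = 3*44 + 27 = 159, q_6 = 3*13 + 8 = 47.
q_6 = 47 > 13, so the last convergent with denominator <= 13 is p_5/q_5 = 44/13.
The closest fraction with denominator <= 13 is either p_5/q_5 or the intermediate fraction (k*p_5 + p_4)/(k*q_5 + q_4) with the largest k >= 1 whose denominator stays <= 13; these approach x as k grows, and every other convergent or intermediate fraction in range is farther away.
Largest k: floor((13 - q_4)/q_5) = floor((13 - 8)/13) = 0.
Since k = 0, no intermediate fraction beyond p_5/q_5 has denominator <= 13, so the convergent 44/13 is the closest (its error is |362*13 - 44*107|/(107*13) = 2/1391).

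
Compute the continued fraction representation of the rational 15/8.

[1; 1, 7]

Run the Euclidean algorithm on 15 and 8; the successive quotients are the partial quotients a_0, a_1, ... (each step inverts the fractional part left over by the previous one):
  15 = 1*8 + 7, so a_0 = 1.
  8 = 1*7 + 1, so a_1 = 1.
  7 = 7*1 + 0, so a_2 = 7.
The remainder reaches 0 after 3 divisions, so the expansion has 3 partial quotients, read off in order.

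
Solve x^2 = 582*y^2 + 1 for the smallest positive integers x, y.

(x, y) = (193, 8)

First expand sqrt(582) as a continued fraction. With x_i = (sqrt(582) + m_i)/d_i and (m_0, d_0) = (0, 1): a_0 = floor(sqrt(582)) = 24, since 24^2 = 576 <= 582 < 625 = 25^2.
Iterate m_{i+1} = d_i*a_i - m_i, d_{i+1} = (582 - m_{i+1}^2)/d_i, a_{i+1} = floor((a_0 + m_{i+1})/d_{i+1}):
  m_1 = 1*24 - 0 = 24, d_1 = (582 - 24^2)/1 = 6/1 = 6, a_1 = floor((24 + 24)/6) = 8.
  m_2 = 6*8 - 24 = 24, d_2 = (582 - 24^2)/6 = 6/6 = 1, a_2 = floor((24 + 24)/1) = 48.
  m_3 = 1*48 - 24 = 24, d_3 = (582 - 24^2)/1 = 6/1 = 6: (m_3, d_3) = (m_1, d_1) = (24, 6), so from here the quotients repeat a_1, a_2; the period length is 2.
So sqrt(582) = [24; (8, 48)] with period length k = 2.
k is even, so the fundamental solution of x^2 - 582y^2 = 1 is (p_{k-1}, q_{k-1}) = (p_1, q_1); compute convergents through index 1.
Convergents (p_i = a_i*p_{i-1} + p_{i-2}, q_i = a_i*q_{i-1} + q_{i-2} with p_{-2}=0, p_{-1}=1, q_{-2}=1, q_{-1}=0):
  i=0: a_0=24, p_0 = 24*1 + 0 = 24, q_0 = 24*0 + 1 = 1.
  i=1: a_1=8, p_1 = 8*24 + 1 = 193, q_1 = 8*1 + 0 = 8.
Check: 193^2 - 582*8^2 = 37249 - 37248 = 1, so (x, y) = (193, 8) solves the equation, and by the theorem it is the least positive solution.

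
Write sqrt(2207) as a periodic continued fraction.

[46; (1, 45, 1, 92)]

Write x_i = (sqrt(2207) + m_i)/d_i with (m_0, d_0) = (0, 1). a_0 = floor(sqrt(2207)) = 46, since 46^2 = 2116 <= 2207 < 2209 = 47^2.
Iterate m_{i+1} = d_i*a_i - m_i, d_{i+1} = (2207 - m_{i+1}^2)/d_i, a_{i+1} = floor((a_0 + m_{i+1})/d_{i+1}):
  m_1 = 1*46 - 0 = 46, d_1 = (2207 - 46^2)/1 = 91/1 = 91, a_1 = floor((46 + 46)/91) = 1.
  m_2 = 91*1 - 46 = 45, d_2 = (2207 - 45^2)/91 = 182/91 = 2, a_2 = floor((46 + 45)/2) = 45.
  m_3 = 2*45 - 45 = 45, d_3 = (2207 - 45^2)/2 = 182/2 = 91, a_3 = floor((46 + 45)/91) = 1.
  m_4 = 91*1 - 45 = 46, d_4 = (2207 - 46^2)/91 = 91/91 = 1, a_4 = floor((46 + 46)/1) = 92.
  m_5 = 1*92 - 46 = 46, d_5 = (2207 - 46^2)/1 = 91/1 = 91: (m_5, d_5) = (m_1, d_1) = (46, 91), so from here the quotients repeat a_1, ..., a_4; the period length is 4.
Hence the expansion of sqrt(2207) is a_0 = 46 followed by the repeating block 1, 45, 1, 92 (period 4).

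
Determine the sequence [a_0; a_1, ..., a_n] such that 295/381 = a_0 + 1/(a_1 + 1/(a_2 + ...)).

Run the Euclidean algorithm on 295 and 381; the successive quotients are the partial quotients a_0, a_1, ... (each step inverts the fractional part left over by the previous one):
  295 = 0*381 + 295, so a_0 = 0.
  381 = 1*295 + 86, so a_1 = 1.
  295 = 3*86 + 37, so a_2 = 3.
  86 = 2*37 + 12, so a_3 = 2.
  37 = 3*12 + 1, so a_4 = 3.
  12 = 12*1 + 0, so a_5 = 12.
The remainder reaches 0 after 6 divisions, so the expansion has 6 partial quotients, read off in order.

[0; 1, 3, 2, 3, 12]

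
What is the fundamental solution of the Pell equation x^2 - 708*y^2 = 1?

First expand sqrt(708) as a continued fraction. With x_i = (sqrt(708) + m_i)/d_i and (m_0, d_0) = (0, 1): a_0 = floor(sqrt(708)) = 26, since 26^2 = 676 <= 708 < 729 = 27^2.
Iterate m_{i+1} = d_i*a_i - m_i, d_{i+1} = (708 - m_{i+1}^2)/d_i, a_{i+1} = floor((a_0 + m_{i+1})/d_{i+1}):
  m_1 = 1*26 - 0 = 26, d_1 = (708 - 26^2)/1 = 32/1 = 32, a_1 = floor((26 + 26)/32) = 1.
  m_2 = 32*1 - 26 = 6, d_2 = (708 - 6^2)/32 = 672/32 = 21, a_2 = floor((26 + 6)/21) = 1.
  m_3 = 21*1 - 6 = 15, d_3 = (708 - 15^2)/21 = 483/21 = 23, a_3 = floor((26 + 15)/23) = 1.
  m_4 = 23*1 - 15 = 8, d_4 = (708 - 8^2)/23 = 644/23 = 28, a_4 = floor((26 + 8)/28) = 1.
  m_5 = 28*1 - 8 = 20, d_5 = (708 - 20^2)/28 = 308/28 = 11, a_5 = floor((26 + 20)/11) = 4.
  m_6 = 11*4 - 20 = 24, d_6 = (708 - 24^2)/11 = 132/11 = 12, a_6 = floor((26 + 24)/12) = 4.
  m_7 = 12*4 - 24 = 24, d_7 = (708 - 24^2)/12 = 132/12 = 11, a_7 = floor((26 + 24)/11) = 4.
  m_8 = 11*4 - 24 = 20, d_8 = (708 - 20^2)/11 = 308/11 = 28, a_8 = floor((26 + 20)/28) = 1.
  m_9 = 28*1 - 20 = 8, d_9 = (708 - 8^2)/28 = 644/28 = 23, a_9 = floor((26 + 8)/23) = 1.
  m_10 = 23*1 - 8 = 15, d_10 = (708 - 15^2)/23 = 483/23 = 21, a_10 = floor((26 + 15)/21) = 1.
  m_11 = 21*1 - 15 = 6, d_11 = (708 - 6^2)/21 = 672/21 = 32, a_11 = floor((26 + 6)/32) = 1.
  m_12 = 32*1 - 6 = 26, d_12 = (708 - 26^2)/32 = 32/32 = 1, a_12 = floor((26 + 26)/1) = 52.
  m_13 = 1*52 - 26 = 26, d_13 = (708 - 26^2)/1 = 32/1 = 32: (m_13, d_13) = (m_1, d_1) = (26, 32), so from here the quotients repeat a_1, ..., a_12; the period length is 12.
So sqrt(708) = [26; (1, 1, 1, 1, 4, 4, 4, 1, 1, 1, 1, 52)] with period length k = 12.
k is even, so the fundamental solution of x^2 - 708y^2 = 1 is (p_{k-1}, q_{k-1}) = (p_11, q_11); compute convergents through index 11.
Convergents (p_i = a_i*p_{i-1} + p_{i-2}, q_i = a_i*q_{i-1} + q_{i-2} with p_{-2}=0, p_{-1}=1, q_{-2}=1, q_{-1}=0):
  i=0: a_0=26, p_0 = 26*1 + 0 = 26, q_0 = 26*0 + 1 = 1.
  i=1: a_1=1, p_1 = 1*26 + 1 = 27, q_1 = 1*1 + 0 = 1.
  i=2: a_2=1, p_2 = 1*27 + 26 = 53, q_2 = 1*1 + 1 = 2.
  i=3: a_3=1, p_3 = 1*53 + 27 = 80, q_3 = 1*2 + 1 = 3.
  i=4: a_4=1, p_4 = 1*80 + 53 = 133, q_4 = 1*3 + 2 = 5.
  i=5: a_5=4, p_5 = 4*133 + 80 = 612, q_5 = 4*5 + 3 = 23.
  i=6: a_6=4, p_6 = 4*612 + 133 = 2581, q_6 = 4*23 + 5 = 97.
  i=7: a_7=4, p_7 = 4*2581 + 612 = 10936, q_7 = 4*97 + 23 = 411.
  i=8: a_8=1, p_8 = 1*10936 + 2581 = 13517, q_8 = 1*411 + 97 = 508.
  i=9: a_9=1, p_9 = 1*13517 + 10936 = 24453, q_9 = 1*508 + 411 = 919.
  i=10: a_10=1, p_10 = 1*24453 + 13517 = 37970, q_10 = 1*919 + 508 = 1427.
  i=11: a_11=1, p_11 = 1*37970 + 24453 = 62423, q_11 = 1*1427 + 919 = 2346.
Check: 62423^2 - 708*2346^2 = 3896630929 - 3896630928 = 1, so (x, y) = (62423, 2346) solves the equation, and by the theorem it is the least positive solution.

(x, y) = (62423, 2346)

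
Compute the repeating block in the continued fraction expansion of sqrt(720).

Write x_i = (sqrt(720) + m_i)/d_i with (m_0, d_0) = (0, 1). a_0 = floor(sqrt(720)) = 26, since 26^2 = 676 <= 720 < 729 = 27^2.
Iterate m_{i+1} = d_i*a_i - m_i, d_{i+1} = (720 - m_{i+1}^2)/d_i, a_{i+1} = floor((a_0 + m_{i+1})/d_{i+1}):
  m_1 = 1*26 - 0 = 26, d_1 = (720 - 26^2)/1 = 44/1 = 44, a_1 = floor((26 + 26)/44) = 1.
  m_2 = 44*1 - 26 = 18, d_2 = (720 - 18^2)/44 = 396/44 = 9, a_2 = floor((26 + 18)/9) = 4.
  m_3 = 9*4 - 18 = 18, d_3 = (720 - 18^2)/9 = 396/9 = 44, a_3 = floor((26 + 18)/44) = 1.
  m_4 = 44*1 - 18 = 26, d_4 = (720 - 26^2)/44 = 44/44 = 1, a_4 = floor((26 + 26)/1) = 52.
  m_5 = 1*52 - 26 = 26, d_5 = (720 - 26^2)/1 = 44/1 = 44: (m_5, d_5) = (m_1, d_1) = (26, 44), so from here the quotients repeat a_1, ..., a_4; the period length is 4.
Hence the expansion of sqrt(720) is a_0 = 26 followed by the repeating block 1, 4, 1, 52 (period 4).

[26; (1, 4, 1, 52)]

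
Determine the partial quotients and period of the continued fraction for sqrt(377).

Write x_i = (sqrt(377) + m_i)/d_i with (m_0, d_0) = (0, 1). a_0 = floor(sqrt(377)) = 19, since 19^2 = 361 <= 377 < 400 = 20^2.
Iterate m_{i+1} = d_i*a_i - m_i, d_{i+1} = (377 - m_{i+1}^2)/d_i, a_{i+1} = floor((a_0 + m_{i+1})/d_{i+1}):
  m_1 = 1*19 - 0 = 19, d_1 = (377 - 19^2)/1 = 16/1 = 16, a_1 = floor((19 + 19)/16) = 2.
  m_2 = 16*2 - 19 = 13, d_2 = (377 - 13^2)/16 = 208/16 = 13, a_2 = floor((19 + 13)/13) = 2.
  m_3 = 13*2 - 13 = 13, d_3 = (377 - 13^2)/13 = 208/13 = 16, a_3 = floor((19 + 13)/16) = 2.
  m_4 = 16*2 - 13 = 19, d_4 = (377 - 19^2)/16 = 16/16 = 1, a_4 = floor((19 + 19)/1) = 38.
  m_5 = 1*38 - 19 = 19, d_5 = (377 - 19^2)/1 = 16/1 = 16: (m_5, d_5) = (m_1, d_1) = (19, 16), so from here the quotients repeat a_1, ..., a_4; the period length is 4.
Hence the expansion of sqrt(377) is a_0 = 19 followed by the repeating block 2, 2, 2, 38 (period 4).

[19; (2, 2, 2, 38)]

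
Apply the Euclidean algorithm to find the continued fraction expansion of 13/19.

[0; 1, 2, 6]

Run the Euclidean algorithm on 13 and 19; the successive quotients are the partial quotients a_0, a_1, ... (each step inverts the fractional part left over by the previous one):
  13 = 0*19 + 13, so a_0 = 0.
  19 = 1*13 + 6, so a_1 = 1.
  13 = 2*6 + 1, so a_2 = 2.
  6 = 6*1 + 0, so a_3 = 6.
The remainder reaches 0 after 4 divisions, so the expansion has 4 partial quotients, read off in order.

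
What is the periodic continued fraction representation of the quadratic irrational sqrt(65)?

[8; (16)]

Write x_i = (sqrt(65) + m_i)/d_i with (m_0, d_0) = (0, 1). a_0 = floor(sqrt(65)) = 8, since 8^2 = 64 <= 65 < 81 = 9^2.
Iterate m_{i+1} = d_i*a_i - m_i, d_{i+1} = (65 - m_{i+1}^2)/d_i, a_{i+1} = floor((a_0 + m_{i+1})/d_{i+1}):
  m_1 = 1*8 - 0 = 8, d_1 = (65 - 8^2)/1 = 1/1 = 1, a_1 = floor((8 + 8)/1) = 16.
  m_2 = 1*16 - 8 = 8, d_2 = (65 - 8^2)/1 = 1/1 = 1: (m_2, d_2) = (m_1, d_1) = (8, 1), so from here the quotient a_1 repeats; the period length is 1.
Hence the expansion of sqrt(65) is a_0 = 8 followed by the repeating block 16 (period 1).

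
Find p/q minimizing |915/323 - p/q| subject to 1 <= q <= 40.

Expand x = 915/323 as a continued fraction with the Euclidean algorithm:
  915 = 2*323 + 269, so a_0 = 2.
  323 = 1*269 + 54, so a_1 = 1.
  269 = 4*54 + 53, so a_2 = 4.
  54 = 1*53 + 1, so a_3 = 1.
  53 = 53*1 + 0, so a_4 = 53.
so x = [2; 1, 4, 1, 53].
Convergents (p_i = a_i*p_{i-1} + p_{i-2}, q_i = a_i*q_{i-1} + q_{i-2} with p_{-2}=0, p_{-1}=1, q_{-2}=1, q_{-1}=0), until the denominator exceeds 40:
  i=0: a_0=2, p_0 = 2*1 + 0 = 2, q_0 = 2*0 + 1 = 1.
  i=1: a_1=1, p_1 = 1*2 + 1 = 3, q_1 = 1*1 + 0 = 1.
  i=2: a_2=4, p_2 = 4*3 + 2 = 14, q_2 = 4*1 + 1 = 5.
  i=3: a_3=1, p_3 = 1*14 + 3 = 17, q_3 = 1*5 + 1 = 6.
  i=4: a_4=53, p_4 = 53*17 + 14 = 915, q_4 = 53*6 + 5 = 323.
q_4 = 323 > 40, so the last convergent with denominator <= 40 is p_3/q_3 = 17/6.
The closest fraction with denominator <= 40 is either p_3/q_3 or the intermediate fraction (k*p_3 + p_2)/(k*q_3 + q_2) with the largest k >= 1 whose denominator stays <= 40; these approach x as k grows, and every other convergent or intermediate fraction in range is farther away.
Largest k: floor((40 - q_2)/q_3) = floor((40 - 5)/6) = 5.
That gives (5*17 + 14)/(5*6 + 5) = 99/35.
Compare the errors: |x - 17/6| = |915*6 - 17*323|/(323*6) = 1/1938, and |x - 99/35| = |915*35 - 99*323|/(323*35) = 48/11305.
Cross-multiplying, 1*11305 = 11305 < 93024 = 48*1938, so 1/1938 is smaller: the convergent 17/6 is closer to x than 99/35.

17/6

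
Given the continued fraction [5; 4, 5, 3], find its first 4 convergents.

5/1, 21/4, 110/21, 351/67

Using the convergent recurrence p_i = a_i*p_{i-1} + p_{i-2}, q_i = a_i*q_{i-1} + q_{i-2} with p_{-2}=0, p_{-1}=1, q_{-2}=1, q_{-1}=0:
  i=0: a_0=5, p_0 = 5*1 + 0 = 5, q_0 = 5*0 + 1 = 1.
  i=1: a_1=4, p_1 = 4*5 + 1 = 21, q_1 = 4*1 + 0 = 4.
  i=2: a_2=5, p_2 = 5*21 + 5 = 110, q_2 = 5*4 + 1 = 21.
  i=3: a_3=3, p_3 = 3*110 + 21 = 351, q_3 = 3*21 + 4 = 67.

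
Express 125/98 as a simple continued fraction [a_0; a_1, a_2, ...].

Run the Euclidean algorithm on 125 and 98; the successive quotients are the partial quotients a_0, a_1, ... (each step inverts the fractional part left over by the previous one):
  125 = 1*98 + 27, so a_0 = 1.
  98 = 3*27 + 17, so a_1 = 3.
  27 = 1*17 + 10, so a_2 = 1.
  17 = 1*10 + 7, so a_3 = 1.
  10 = 1*7 + 3, so a_4 = 1.
  7 = 2*3 + 1, so a_5 = 2.
  3 = 3*1 + 0, so a_6 = 3.
The remainder reaches 0 after 7 divisions, so the expansion has 7 partial quotients, read off in order.

[1; 3, 1, 1, 1, 2, 3]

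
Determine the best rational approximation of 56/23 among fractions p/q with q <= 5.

Expand x = 56/23 as a continued fraction with the Euclidean algorithm:
  56 = 2*23 + 10, so a_0 = 2.
  23 = 2*10 + 3, so a_1 = 2.
  10 = 3*3 + 1, so a_2 = 3.
  3 = 3*1 + 0, so a_3 = 3.
so x = [2; 2, 3, 3].
Convergents (p_i = a_i*p_{i-1} + p_{i-2}, q_i = a_i*q_{i-1} + q_{i-2} with p_{-2}=0, p_{-1}=1, q_{-2}=1, q_{-1}=0), until the denominator exceeds 5:
  i=0: a_0=2, p_0 = 2*1 + 0 = 2, q_0 = 2*0 + 1 = 1.
  i=1: a_1=2, p_1 = 2*2 + 1 = 5, q_1 = 2*1 + 0 = 2.
  i=2: a_2=3, p_2 = 3*5 + 2 = 17, q_2 = 3*2 + 1 = 7.
q_2 = 7 > 5, so the last convergent with denominator <= 5 is p_1/q_1 = 5/2.
The closest fraction with denominator <= 5 is either p_1/q_1 or the intermediate fraction (k*p_1 + p_0)/(k*q_1 + q_0) with the largest k >= 1 whose denominator stays <= 5; these approach x as k grows, and every other convergent or intermediate fraction in range is farther away.
Largest k: floor((5 - q_0)/q_1) = floor((5 - 1)/2) = 2.
That gives (2*5 + 2)/(2*2 + 1) = 12/5.
Compare the errors: |x - 5/2| = |56*2 - 5*23|/(23*2) = 3/46, and |x - 12/5| = |56*5 - 12*23|/(23*5) = 4/115.
Cross-multiplying, 4*46 = 184 < 345 = 3*115, so 4/115 is smaller: the intermediate fraction 12/5 is closer to x than 5/2.

12/5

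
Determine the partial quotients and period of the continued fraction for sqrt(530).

Write x_i = (sqrt(530) + m_i)/d_i with (m_0, d_0) = (0, 1). a_0 = floor(sqrt(530)) = 23, since 23^2 = 529 <= 530 < 576 = 24^2.
Iterate m_{i+1} = d_i*a_i - m_i, d_{i+1} = (530 - m_{i+1}^2)/d_i, a_{i+1} = floor((a_0 + m_{i+1})/d_{i+1}):
  m_1 = 1*23 - 0 = 23, d_1 = (530 - 23^2)/1 = 1/1 = 1, a_1 = floor((23 + 23)/1) = 46.
  m_2 = 1*46 - 23 = 23, d_2 = (530 - 23^2)/1 = 1/1 = 1: (m_2, d_2) = (m_1, d_1) = (23, 1), so from here the quotient a_1 repeats; the period length is 1.
Hence the expansion of sqrt(530) is a_0 = 23 followed by the repeating block 46 (period 1).

[23; (46)]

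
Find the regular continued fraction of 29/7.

[4; 7]

Run the Euclidean algorithm on 29 and 7; the successive quotients are the partial quotients a_0, a_1, ... (each step inverts the fractional part left over by the previous one):
  29 = 4*7 + 1, so a_0 = 4.
  7 = 7*1 + 0, so a_1 = 7.
The remainder reaches 0 after 2 divisions, so the expansion has 2 partial quotients, read off in order.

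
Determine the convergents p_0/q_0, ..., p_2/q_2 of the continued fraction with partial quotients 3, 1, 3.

3/1, 4/1, 15/4

Using the convergent recurrence p_i = a_i*p_{i-1} + p_{i-2}, q_i = a_i*q_{i-1} + q_{i-2} with p_{-2}=0, p_{-1}=1, q_{-2}=1, q_{-1}=0:
  i=0: a_0=3, p_0 = 3*1 + 0 = 3, q_0 = 3*0 + 1 = 1.
  i=1: a_1=1, p_1 = 1*3 + 1 = 4, q_1 = 1*1 + 0 = 1.
  i=2: a_2=3, p_2 = 3*4 + 3 = 15, q_2 = 3*1 + 1 = 4.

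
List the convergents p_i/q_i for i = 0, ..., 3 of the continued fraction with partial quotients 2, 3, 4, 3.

Using the convergent recurrence p_i = a_i*p_{i-1} + p_{i-2}, q_i = a_i*q_{i-1} + q_{i-2} with p_{-2}=0, p_{-1}=1, q_{-2}=1, q_{-1}=0:
  i=0: a_0=2, p_0 = 2*1 + 0 = 2, q_0 = 2*0 + 1 = 1.
  i=1: a_1=3, p_1 = 3*2 + 1 = 7, q_1 = 3*1 + 0 = 3.
  i=2: a_2=4, p_2 = 4*7 + 2 = 30, q_2 = 4*3 + 1 = 13.
  i=3: a_3=3, p_3 = 3*30 + 7 = 97, q_3 = 3*13 + 3 = 42.

2/1, 7/3, 30/13, 97/42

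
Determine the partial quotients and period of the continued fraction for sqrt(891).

Write x_i = (sqrt(891) + m_i)/d_i with (m_0, d_0) = (0, 1). a_0 = floor(sqrt(891)) = 29, since 29^2 = 841 <= 891 < 900 = 30^2.
Iterate m_{i+1} = d_i*a_i - m_i, d_{i+1} = (891 - m_{i+1}^2)/d_i, a_{i+1} = floor((a_0 + m_{i+1})/d_{i+1}):
  m_1 = 1*29 - 0 = 29, d_1 = (891 - 29^2)/1 = 50/1 = 50, a_1 = floor((29 + 29)/50) = 1.
  m_2 = 50*1 - 29 = 21, d_2 = (891 - 21^2)/50 = 450/50 = 9, a_2 = floor((29 + 21)/9) = 5.
  m_3 = 9*5 - 21 = 24, d_3 = (891 - 24^2)/9 = 315/9 = 35, a_3 = floor((29 + 24)/35) = 1.
  m_4 = 35*1 - 24 = 11, d_4 = (891 - 11^2)/35 = 770/35 = 22, a_4 = floor((29 + 11)/22) = 1.
  m_5 = 22*1 - 11 = 11, d_5 = (891 - 11^2)/22 = 770/22 = 35, a_5 = floor((29 + 11)/35) = 1.
  m_6 = 35*1 - 11 = 24, d_6 = (891 - 24^2)/35 = 315/35 = 9, a_6 = floor((29 + 24)/9) = 5.
  m_7 = 9*5 - 24 = 21, d_7 = (891 - 21^2)/9 = 450/9 = 50, a_7 = floor((29 + 21)/50) = 1.
  m_8 = 50*1 - 21 = 29, d_8 = (891 - 29^2)/50 = 50/50 = 1, a_8 = floor((29 + 29)/1) = 58.
  m_9 = 1*58 - 29 = 29, d_9 = (891 - 29^2)/1 = 50/1 = 50: (m_9, d_9) = (m_1, d_1) = (29, 50), so from here the quotients repeat a_1, ..., a_8; the period length is 8.
Hence the expansion of sqrt(891) is a_0 = 29 followed by the repeating block 1, 5, 1, 1, 1, 5, 1, 58 (period 8).

[29; (1, 5, 1, 1, 1, 5, 1, 58)]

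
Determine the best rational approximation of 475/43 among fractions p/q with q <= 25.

Expand x = 475/43 as a continued fraction with the Euclidean algorithm:
  475 = 11*43 + 2, so a_0 = 11.
  43 = 21*2 + 1, so a_1 = 21.
  2 = 2*1 + 0, so a_2 = 2.
so x = [11; 21, 2].
Convergents (p_i = a_i*p_{i-1} + p_{i-2}, q_i = a_i*q_{i-1} + q_{i-2} with p_{-2}=0, p_{-1}=1, q_{-2}=1, q_{-1}=0), until the denominator exceeds 25:
  i=0: a_0=11, p_0 = 11*1 + 0 = 11, q_0 = 11*0 + 1 = 1.
  i=1: a_1=21, p_1 = 21*11 + 1 = 232, q_1 = 21*1 + 0 = 21.
  i=2: a_2=2, p_2 = 2*232 + 11 = 475, q_2 = 2*21 + 1 = 43.
q_2 = 43 > 25, so the last convergent with denominator <= 25 is p_1/q_1 = 232/21.
The closest fraction with denominator <= 25 is either p_1/q_1 or the intermediate fraction (k*p_1 + p_0)/(k*q_1 + q_0) with the largest k >= 1 whose denominator stays <= 25; these approach x as k grows, and every other convergent or intermediate fraction in range is farther away.
Largest k: floor((25 - q_0)/q_1) = floor((25 - 1)/21) = 1.
That gives (1*232 + 11)/(1*21 + 1) = 243/22.
Compare the errors: |x - 232/21| = |475*21 - 232*43|/(43*21) = 1/903, and |x - 243/22| = |475*22 - 243*43|/(43*22) = 1/946.
Cross-multiplying, 1*903 = 903 < 946 = 1*946, so 1/946 is smaller: the intermediate fraction 243/22 is closer to x than 232/21.

243/22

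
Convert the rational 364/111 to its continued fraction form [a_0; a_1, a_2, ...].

Run the Euclidean algorithm on 364 and 111; the successive quotients are the partial quotients a_0, a_1, ... (each step inverts the fractional part left over by the previous one):
  364 = 3*111 + 31, so a_0 = 3.
  111 = 3*31 + 18, so a_1 = 3.
  31 = 1*18 + 13, so a_2 = 1.
  18 = 1*13 + 5, so a_3 = 1.
  13 = 2*5 + 3, so a_4 = 2.
  5 = 1*3 + 2, so a_5 = 1.
  3 = 1*2 + 1, so a_6 = 1.
  2 = 2*1 + 0, so a_7 = 2.
The remainder reaches 0 after 8 divisions, so the expansion has 8 partial quotients, read off in order.

[3; 3, 1, 1, 2, 1, 1, 2]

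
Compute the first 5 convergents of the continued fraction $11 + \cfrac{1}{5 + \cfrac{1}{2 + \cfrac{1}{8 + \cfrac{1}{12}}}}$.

11/1, 56/5, 123/11, 1040/93, 12603/1127

Using the convergent recurrence p_i = a_i*p_{i-1} + p_{i-2}, q_i = a_i*q_{i-1} + q_{i-2} with p_{-2}=0, p_{-1}=1, q_{-2}=1, q_{-1}=0:
  i=0: a_0=11, p_0 = 11*1 + 0 = 11, q_0 = 11*0 + 1 = 1.
  i=1: a_1=5, p_1 = 5*11 + 1 = 56, q_1 = 5*1 + 0 = 5.
  i=2: a_2=2, p_2 = 2*56 + 11 = 123, q_2 = 2*5 + 1 = 11.
  i=3: a_3=8, p_3 = 8*123 + 56 = 1040, q_3 = 8*11 + 5 = 93.
  i=4: a_4=12, p_4 = 12*1040 + 123 = 12603, q_4 = 12*93 + 11 = 1127.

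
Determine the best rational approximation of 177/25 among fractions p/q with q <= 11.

Expand x = 177/25 as a continued fraction with the Euclidean algorithm:
  177 = 7*25 + 2, so a_0 = 7.
  25 = 12*2 + 1, so a_1 = 12.
  2 = 2*1 + 0, so a_2 = 2.
so x = [7; 12, 2].
Convergents (p_i = a_i*p_{i-1} + p_{i-2}, q_i = a_i*q_{i-1} + q_{i-2} with p_{-2}=0, p_{-1}=1, q_{-2}=1, q_{-1}=0), until the denominator exceeds 11:
  i=0: a_0=7, p_0 = 7*1 + 0 = 7, q_0 = 7*0 + 1 = 1.
  i=1: a_1=12, p_1 = 12*7 + 1 = 85, q_1 = 12*1 + 0 = 12.
q_1 = 12 > 11, so the last convergent with denominator <= 11 is p_0/q_0 = 7/1.
The closest fraction with denominator <= 11 is either p_0/q_0 or the intermediate fraction (k*p_0 + p_{-1})/(k*q_0 + q_{-1}) with the largest k >= 1 whose denominator stays <= 11; these approach x as k grows, and every other convergent or intermediate fraction in range is farther away.
Largest k: floor((11 - q_{-1})/q_0) = floor((11 - 0)/1) = 11 (using the seeds p_{-1} = 1, q_{-1} = 0).
That gives (11*7 + 1)/(11*1 + 0) = 78/11.
Compare the errors: |x - 7/1| = |177*1 - 7*25|/(25*1) = 2/25, and |x - 78/11| = |177*11 - 78*25|/(25*11) = 3/275.
Cross-multiplying, 3*25 = 75 < 550 = 2*275, so 3/275 is smaller: the intermediate fraction 78/11 is closer to x than 7/1.

78/11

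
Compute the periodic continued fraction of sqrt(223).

[14; (1, 13, 1, 28)]

Write x_i = (sqrt(223) + m_i)/d_i with (m_0, d_0) = (0, 1). a_0 = floor(sqrt(223)) = 14, since 14^2 = 196 <= 223 < 225 = 15^2.
Iterate m_{i+1} = d_i*a_i - m_i, d_{i+1} = (223 - m_{i+1}^2)/d_i, a_{i+1} = floor((a_0 + m_{i+1})/d_{i+1}):
  m_1 = 1*14 - 0 = 14, d_1 = (223 - 14^2)/1 = 27/1 = 27, a_1 = floor((14 + 14)/27) = 1.
  m_2 = 27*1 - 14 = 13, d_2 = (223 - 13^2)/27 = 54/27 = 2, a_2 = floor((14 + 13)/2) = 13.
  m_3 = 2*13 - 13 = 13, d_3 = (223 - 13^2)/2 = 54/2 = 27, a_3 = floor((14 + 13)/27) = 1.
  m_4 = 27*1 - 13 = 14, d_4 = (223 - 14^2)/27 = 27/27 = 1, a_4 = floor((14 + 14)/1) = 28.
  m_5 = 1*28 - 14 = 14, d_5 = (223 - 14^2)/1 = 27/1 = 27: (m_5, d_5) = (m_1, d_1) = (14, 27), so from here the quotients repeat a_1, ..., a_4; the period length is 4.
Hence the expansion of sqrt(223) is a_0 = 14 followed by the repeating block 1, 13, 1, 28 (period 4).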